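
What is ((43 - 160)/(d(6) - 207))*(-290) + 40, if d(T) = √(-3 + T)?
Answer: -884945/7141 - 5655*√3/7141 ≈ -125.30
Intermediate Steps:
((43 - 160)/(d(6) - 207))*(-290) + 40 = ((43 - 160)/(√(-3 + 6) - 207))*(-290) + 40 = -117/(√3 - 207)*(-290) + 40 = -117/(-207 + √3)*(-290) + 40 = 33930/(-207 + √3) + 40 = 40 + 33930/(-207 + √3)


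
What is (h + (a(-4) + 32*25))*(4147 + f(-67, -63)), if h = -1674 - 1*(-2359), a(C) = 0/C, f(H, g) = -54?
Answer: 6078105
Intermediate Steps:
a(C) = 0
h = 685 (h = -1674 + 2359 = 685)
(h + (a(-4) + 32*25))*(4147 + f(-67, -63)) = (685 + (0 + 32*25))*(4147 - 54) = (685 + (0 + 800))*4093 = (685 + 800)*4093 = 1485*4093 = 6078105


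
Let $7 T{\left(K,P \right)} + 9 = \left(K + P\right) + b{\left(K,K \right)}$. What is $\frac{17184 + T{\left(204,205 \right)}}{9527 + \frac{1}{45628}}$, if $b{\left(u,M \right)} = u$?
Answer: $\frac{5516060176}{3042885699} \approx 1.8128$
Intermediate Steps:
$T{\left(K,P \right)} = - \frac{9}{7} + \frac{P}{7} + \frac{2 K}{7}$ ($T{\left(K,P \right)} = - \frac{9}{7} + \frac{\left(K + P\right) + K}{7} = - \frac{9}{7} + \frac{P + 2 K}{7} = - \frac{9}{7} + \left(\frac{P}{7} + \frac{2 K}{7}\right) = - \frac{9}{7} + \frac{P}{7} + \frac{2 K}{7}$)
$\frac{17184 + T{\left(204,205 \right)}}{9527 + \frac{1}{45628}} = \frac{17184 + \left(- \frac{9}{7} + \frac{1}{7} \cdot 205 + \frac{2}{7} \cdot 204\right)}{9527 + \frac{1}{45628}} = \frac{17184 + \left(- \frac{9}{7} + \frac{205}{7} + \frac{408}{7}\right)}{9527 + \frac{1}{45628}} = \frac{17184 + \frac{604}{7}}{\frac{434697957}{45628}} = \frac{120892}{7} \cdot \frac{45628}{434697957} = \frac{5516060176}{3042885699}$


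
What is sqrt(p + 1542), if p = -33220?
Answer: I*sqrt(31678) ≈ 177.98*I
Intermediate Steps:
sqrt(p + 1542) = sqrt(-33220 + 1542) = sqrt(-31678) = I*sqrt(31678)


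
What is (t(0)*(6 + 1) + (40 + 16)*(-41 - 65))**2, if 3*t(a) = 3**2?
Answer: 34987225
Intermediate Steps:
t(a) = 3 (t(a) = (1/3)*3**2 = (1/3)*9 = 3)
(t(0)*(6 + 1) + (40 + 16)*(-41 - 65))**2 = (3*(6 + 1) + (40 + 16)*(-41 - 65))**2 = (3*7 + 56*(-106))**2 = (21 - 5936)**2 = (-5915)**2 = 34987225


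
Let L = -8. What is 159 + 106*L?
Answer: -689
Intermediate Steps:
159 + 106*L = 159 + 106*(-8) = 159 - 848 = -689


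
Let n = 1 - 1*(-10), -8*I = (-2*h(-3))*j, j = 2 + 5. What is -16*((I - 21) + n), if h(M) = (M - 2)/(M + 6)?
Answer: 620/3 ≈ 206.67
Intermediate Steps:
h(M) = (-2 + M)/(6 + M)
j = 7
I = -35/12 (I = -(-2*(-2 - 3)/(6 - 3))*7/8 = -(-2*(-5)/3)*7/8 = -(-2*(-5/3))*7/8 = -5*7/12 = -⅛*70/3 = -35/12 ≈ -2.9167)
n = 11 (n = 1 + 10 = 11)
-16*((I - 21) + n) = -16*((-35/12 - 21) + 11) = -16*(-287/12 + 11) = -16*(-155/12) = 620/3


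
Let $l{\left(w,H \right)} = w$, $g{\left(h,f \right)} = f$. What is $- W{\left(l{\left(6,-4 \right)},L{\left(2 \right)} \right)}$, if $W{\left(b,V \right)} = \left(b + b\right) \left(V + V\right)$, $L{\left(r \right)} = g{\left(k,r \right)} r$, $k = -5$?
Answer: $-96$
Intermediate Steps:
$L{\left(r \right)} = r^{2}$ ($L{\left(r \right)} = r r = r^{2}$)
$W{\left(b,V \right)} = 4 V b$ ($W{\left(b,V \right)} = 2 b 2 V = 4 V b$)
$- W{\left(l{\left(6,-4 \right)},L{\left(2 \right)} \right)} = - 4 \cdot 2^{2} \cdot 6 = - 4 \cdot 4 \cdot 6 = \left(-1\right) 96 = -96$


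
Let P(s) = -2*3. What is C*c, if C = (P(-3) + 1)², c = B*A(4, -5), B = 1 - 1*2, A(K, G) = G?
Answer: 125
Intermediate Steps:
B = -1 (B = 1 - 2 = -1)
c = 5 (c = -1*(-5) = 5)
P(s) = -6
C = 25 (C = (-6 + 1)² = (-5)² = 25)
C*c = 25*5 = 125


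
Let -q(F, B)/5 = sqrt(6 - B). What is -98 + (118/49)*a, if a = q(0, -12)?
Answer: -98 - 1770*sqrt(2)/49 ≈ -149.08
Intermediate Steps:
q(F, B) = -5*sqrt(6 - B)
a = -15*sqrt(2) (a = -5*sqrt(6 - 1*(-12)) = -5*sqrt(6 + 12) = -15*sqrt(2) ≈ -21.213)
-98 + (118/49)*a = -98 + (118/49)*(-15*sqrt(2)) = -98 + (118*(1/49))*(-15*sqrt(2)) = -98 + 118*(-15*sqrt(2))/49 = -98 - 1770*sqrt(2)/49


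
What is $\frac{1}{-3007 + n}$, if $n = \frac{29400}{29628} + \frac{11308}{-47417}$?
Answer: $- \frac{117072573}{351948974813} \approx -0.00033264$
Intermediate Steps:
$n = \frac{88252198}{117072573}$ ($n = 29400 \cdot \frac{1}{29628} + 11308 \left(- \frac{1}{47417}\right) = \frac{2450}{2469} - \frac{11308}{47417} = \frac{88252198}{117072573} \approx 0.75382$)
$\frac{1}{-3007 + n} = \frac{1}{-3007 + \frac{88252198}{117072573}} = \frac{1}{- \frac{351948974813}{117072573}} = - \frac{117072573}{351948974813}$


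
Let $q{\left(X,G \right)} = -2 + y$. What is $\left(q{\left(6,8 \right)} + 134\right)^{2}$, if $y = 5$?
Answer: $18769$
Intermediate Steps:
$q{\left(X,G \right)} = 3$ ($q{\left(X,G \right)} = -2 + 5 = 3$)
$\left(q{\left(6,8 \right)} + 134\right)^{2} = \left(3 + 134\right)^{2} = 137^{2} = 18769$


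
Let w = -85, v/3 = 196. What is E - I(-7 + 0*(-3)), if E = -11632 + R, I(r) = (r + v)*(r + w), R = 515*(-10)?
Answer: 36670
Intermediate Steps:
v = 588 (v = 3*196 = 588)
R = -5150
I(r) = (-85 + r)*(588 + r) (I(r) = (r + 588)*(r - 85) = (588 + r)*(-85 + r) = (-85 + r)*(588 + r))
E = -16782 (E = -11632 - 5150 = -16782)
E - I(-7 + 0*(-3)) = -16782 - (-49980 + (-7 + 0*(-3))² + 503*(-7 + 0*(-3))) = -16782 - (-49980 + (-7 + 0)² + 503*(-7 + 0)) = -16782 - (-49980 + (-7)² + 503*(-7)) = -16782 - (-49980 + 49 - 3521) = -16782 - 1*(-53452) = -16782 + 53452 = 36670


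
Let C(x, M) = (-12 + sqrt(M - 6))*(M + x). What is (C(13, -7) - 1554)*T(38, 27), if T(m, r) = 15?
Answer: -24390 + 90*I*sqrt(13) ≈ -24390.0 + 324.5*I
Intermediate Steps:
C(x, M) = (-12 + sqrt(-6 + M))*(M + x)
(C(13, -7) - 1554)*T(38, 27) = ((-12*(-7) - 12*13 - 7*sqrt(-6 - 7) + 13*sqrt(-6 - 7)) - 1554)*15 = ((84 - 156 - 7*I*sqrt(13) + 13*sqrt(-13)) - 1554)*15 = ((84 - 156 - 7*I*sqrt(13) + 13*(I*sqrt(13))) - 1554)*15 = ((84 - 156 - 7*I*sqrt(13) + 13*I*sqrt(13)) - 1554)*15 = ((-72 + 6*I*sqrt(13)) - 1554)*15 = (-1626 + 6*I*sqrt(13))*15 = -24390 + 90*I*sqrt(13)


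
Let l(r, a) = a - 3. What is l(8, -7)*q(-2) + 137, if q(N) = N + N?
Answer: 177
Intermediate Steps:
l(r, a) = -3 + a
q(N) = 2*N
l(8, -7)*q(-2) + 137 = (-3 - 7)*(2*(-2)) + 137 = -10*(-4) + 137 = 40 + 137 = 177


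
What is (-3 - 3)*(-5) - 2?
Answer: 28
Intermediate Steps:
(-3 - 3)*(-5) - 2 = -6*(-5) - 2 = 30 - 2 = 28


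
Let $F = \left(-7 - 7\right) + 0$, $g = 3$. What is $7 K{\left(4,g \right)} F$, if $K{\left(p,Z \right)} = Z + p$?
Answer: $-686$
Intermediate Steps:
$F = -14$ ($F = -14 + 0 = -14$)
$7 K{\left(4,g \right)} F = 7 \left(3 + 4\right) \left(-14\right) = 7 \cdot 7 \left(-14\right) = 49 \left(-14\right) = -686$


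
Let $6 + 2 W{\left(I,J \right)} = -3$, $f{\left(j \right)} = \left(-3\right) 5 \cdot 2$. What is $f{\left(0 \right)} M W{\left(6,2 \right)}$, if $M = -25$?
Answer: $-3375$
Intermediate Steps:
$f{\left(j \right)} = -30$ ($f{\left(j \right)} = \left(-15\right) 2 = -30$)
$W{\left(I,J \right)} = - \frac{9}{2}$ ($W{\left(I,J \right)} = -3 + \frac{1}{2} \left(-3\right) = -3 - \frac{3}{2} = - \frac{9}{2}$)
$f{\left(0 \right)} M W{\left(6,2 \right)} = \left(-30\right) \left(-25\right) \left(- \frac{9}{2}\right) = 750 \left(- \frac{9}{2}\right) = -3375$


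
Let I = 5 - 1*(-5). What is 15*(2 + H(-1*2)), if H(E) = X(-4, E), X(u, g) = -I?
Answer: -120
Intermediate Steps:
I = 10 (I = 5 + 5 = 10)
X(u, g) = -10 (X(u, g) = -1*10 = -10)
H(E) = -10
15*(2 + H(-1*2)) = 15*(2 - 10) = 15*(-8) = -120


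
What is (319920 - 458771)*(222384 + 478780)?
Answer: -97357322564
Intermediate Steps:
(319920 - 458771)*(222384 + 478780) = -138851*701164 = -97357322564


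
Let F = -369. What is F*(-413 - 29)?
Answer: 163098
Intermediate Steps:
F*(-413 - 29) = -369*(-413 - 29) = -369*(-442) = 163098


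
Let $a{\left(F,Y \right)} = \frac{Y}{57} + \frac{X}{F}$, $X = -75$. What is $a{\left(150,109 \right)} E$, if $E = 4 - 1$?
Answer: $\frac{161}{38} \approx 4.2368$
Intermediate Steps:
$E = 3$
$a{\left(F,Y \right)} = - \frac{75}{F} + \frac{Y}{57}$ ($a{\left(F,Y \right)} = \frac{Y}{57} - \frac{75}{F} = - \frac{75}{F} + \frac{Y}{57}$)
$a{\left(150,109 \right)} E = \left(- \frac{75}{150} + \frac{1}{57} \cdot 109\right) 3 = \left(\left(-75\right) \frac{1}{150} + \frac{109}{57}\right) 3 = \left(- \frac{1}{2} + \frac{109}{57}\right) 3 = \frac{161}{114} \cdot 3 = \frac{161}{38}$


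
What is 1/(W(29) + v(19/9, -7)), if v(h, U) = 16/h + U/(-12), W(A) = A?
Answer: 228/8473 ≈ 0.026909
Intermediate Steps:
v(h, U) = 16/h - U/12 (v(h, U) = 16/h + U*(-1/12) = 16/h - U/12)
1/(W(29) + v(19/9, -7)) = 1/(29 + (16/((19/9)) - 1/12*(-7))) = 1/(29 + (16/((19*(1/9))) + 7/12)) = 1/(29 + (16/(19/9) + 7/12)) = 1/(29 + (16*(9/19) + 7/12)) = 1/(29 + (144/19 + 7/12)) = 1/(29 + 1861/228) = 1/(8473/228) = 228/8473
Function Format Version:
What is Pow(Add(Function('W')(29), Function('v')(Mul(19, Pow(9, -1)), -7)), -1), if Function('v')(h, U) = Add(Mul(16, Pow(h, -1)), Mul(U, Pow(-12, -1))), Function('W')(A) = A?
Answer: Rational(228, 8473) ≈ 0.026909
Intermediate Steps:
Function('v')(h, U) = Add(Mul(16, Pow(h, -1)), Mul(Rational(-1, 12), U)) (Function('v')(h, U) = Add(Mul(16, Pow(h, -1)), Mul(U, Rational(-1, 12))) = Add(Mul(16, Pow(h, -1)), Mul(Rational(-1, 12), U)))
Pow(Add(Function('W')(29), Function('v')(Mul(19, Pow(9, -1)), -7)), -1) = Pow(Add(29, Add(Mul(16, Pow(Mul(19, Pow(9, -1)), -1)), Mul(Rational(-1, 12), -7))), -1) = Pow(Add(29, Add(Mul(16, Pow(Mul(19, Rational(1, 9)), -1)), Rational(7, 12))), -1) = Pow(Add(29, Add(Mul(16, Pow(Rational(19, 9), -1)), Rational(7, 12))), -1) = Pow(Add(29, Add(Mul(16, Rational(9, 19)), Rational(7, 12))), -1) = Pow(Add(29, Add(Rational(144, 19), Rational(7, 12))), -1) = Pow(Add(29, Rational(1861, 228)), -1) = Pow(Rational(8473, 228), -1) = Rational(228, 8473)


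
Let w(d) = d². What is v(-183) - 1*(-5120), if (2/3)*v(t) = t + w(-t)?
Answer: 55079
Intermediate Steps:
v(t) = 3*t/2 + 3*t²/2 (v(t) = 3*(t + (-t)²)/2 = 3*(t + t²)/2 = 3*t/2 + 3*t²/2)
v(-183) - 1*(-5120) = (3/2)*(-183)*(1 - 183) - 1*(-5120) = (3/2)*(-183)*(-182) + 5120 = 49959 + 5120 = 55079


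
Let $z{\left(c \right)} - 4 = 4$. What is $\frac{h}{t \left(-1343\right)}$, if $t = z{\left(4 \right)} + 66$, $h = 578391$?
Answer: $- \frac{34023}{5846} \approx -5.8199$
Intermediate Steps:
$z{\left(c \right)} = 8$ ($z{\left(c \right)} = 4 + 4 = 8$)
$t = 74$ ($t = 8 + 66 = 74$)
$\frac{h}{t \left(-1343\right)} = \frac{578391}{74 \left(-1343\right)} = \frac{578391}{-99382} = 578391 \left(- \frac{1}{99382}\right) = - \frac{34023}{5846}$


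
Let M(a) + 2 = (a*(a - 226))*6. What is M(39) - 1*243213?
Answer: -286973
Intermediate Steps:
M(a) = -2 + 6*a*(-226 + a) (M(a) = -2 + (a*(a - 226))*6 = -2 + (a*(-226 + a))*6 = -2 + 6*a*(-226 + a))
M(39) - 1*243213 = (-2 - 1356*39 + 6*39²) - 1*243213 = (-2 - 52884 + 6*1521) - 243213 = (-2 - 52884 + 9126) - 243213 = -43760 - 243213 = -286973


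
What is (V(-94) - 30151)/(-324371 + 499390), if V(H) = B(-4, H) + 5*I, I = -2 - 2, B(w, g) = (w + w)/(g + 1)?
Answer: -2805895/16276767 ≈ -0.17239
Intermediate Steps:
B(w, g) = 2*w/(1 + g) (B(w, g) = (2*w)/(1 + g) = 2*w/(1 + g))
I = -4
V(H) = -20 - 8/(1 + H) (V(H) = 2*(-4)/(1 + H) + 5*(-4) = -8/(1 + H) - 20 = -20 - 8/(1 + H))
(V(-94) - 30151)/(-324371 + 499390) = (4*(-7 - 5*(-94))/(1 - 94) - 30151)/(-324371 + 499390) = (4*(-7 + 470)/(-93) - 30151)/175019 = (4*(-1/93)*463 - 30151)*(1/175019) = (-1852/93 - 30151)*(1/175019) = -2805895/93*1/175019 = -2805895/16276767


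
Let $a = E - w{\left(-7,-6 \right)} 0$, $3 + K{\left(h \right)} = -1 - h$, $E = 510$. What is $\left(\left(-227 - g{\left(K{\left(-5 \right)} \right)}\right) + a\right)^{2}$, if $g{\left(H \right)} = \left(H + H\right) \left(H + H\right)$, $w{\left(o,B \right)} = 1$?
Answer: $77841$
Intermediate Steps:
$K{\left(h \right)} = -4 - h$ ($K{\left(h \right)} = -3 - \left(1 + h\right) = -4 - h$)
$g{\left(H \right)} = 4 H^{2}$ ($g{\left(H \right)} = 2 H 2 H = 4 H^{2}$)
$a = 510$ ($a = 510 - 1 \cdot 0 = 510 - 0 = 510 + 0 = 510$)
$\left(\left(-227 - g{\left(K{\left(-5 \right)} \right)}\right) + a\right)^{2} = \left(\left(-227 - 4 \left(-4 - -5\right)^{2}\right) + 510\right)^{2} = \left(\left(-227 - 4 \left(-4 + 5\right)^{2}\right) + 510\right)^{2} = \left(\left(-227 - 4 \cdot 1^{2}\right) + 510\right)^{2} = \left(\left(-227 - 4 \cdot 1\right) + 510\right)^{2} = \left(\left(-227 - 4\right) + 510\right)^{2} = \left(-231 + 510\right)^{2} = 279^{2} = 77841$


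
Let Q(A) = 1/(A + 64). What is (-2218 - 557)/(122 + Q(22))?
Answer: -238650/10493 ≈ -22.744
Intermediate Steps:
Q(A) = 1/(64 + A)
(-2218 - 557)/(122 + Q(22)) = (-2218 - 557)/(122 + 1/(64 + 22)) = -2775/(122 + 1/86) = -2775/10493/86 = -2775*86/10493 = -238650/10493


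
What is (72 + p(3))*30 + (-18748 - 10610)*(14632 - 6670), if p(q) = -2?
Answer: -233746296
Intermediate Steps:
(72 + p(3))*30 + (-18748 - 10610)*(14632 - 6670) = (72 - 2)*30 + (-18748 - 10610)*(14632 - 6670) = 70*30 - 29358*7962 = 2100 - 233748396 = -233746296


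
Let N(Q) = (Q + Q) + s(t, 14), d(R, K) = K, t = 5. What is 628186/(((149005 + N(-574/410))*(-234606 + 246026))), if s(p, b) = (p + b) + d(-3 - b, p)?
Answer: 314093/850939602 ≈ 0.00036911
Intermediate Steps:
s(p, b) = b + 2*p (s(p, b) = (p + b) + p = (b + p) + p = b + 2*p)
N(Q) = 24 + 2*Q (N(Q) = (Q + Q) + (14 + 2*5) = 2*Q + (14 + 10) = 2*Q + 24 = 24 + 2*Q)
628186/(((149005 + N(-574/410))*(-234606 + 246026))) = 628186/(((149005 + (24 + 2*(-574/410)))*(-234606 + 246026))) = 628186/(((149005 + (24 + 2*(-574*1/410)))*11420)) = 628186/(((149005 + (24 + 2*(-7/5)))*11420)) = 628186/(((149005 + (24 - 14/5))*11420)) = 628186/(((149005 + 106/5)*11420)) = 628186/(((745131/5)*11420)) = 628186/1701879204 = 628186*(1/1701879204) = 314093/850939602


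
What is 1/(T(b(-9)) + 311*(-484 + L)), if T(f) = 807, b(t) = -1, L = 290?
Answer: -1/59527 ≈ -1.6799e-5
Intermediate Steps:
1/(T(b(-9)) + 311*(-484 + L)) = 1/(807 + 311*(-484 + 290)) = 1/(807 + 311*(-194)) = 1/(807 - 60334) = 1/(-59527) = -1/59527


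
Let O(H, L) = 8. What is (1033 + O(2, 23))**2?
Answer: 1083681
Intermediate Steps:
(1033 + O(2, 23))**2 = (1033 + 8)**2 = 1041**2 = 1083681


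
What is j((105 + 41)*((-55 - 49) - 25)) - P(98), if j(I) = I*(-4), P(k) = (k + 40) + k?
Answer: 75100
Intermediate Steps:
P(k) = 40 + 2*k (P(k) = (40 + k) + k = 40 + 2*k)
j(I) = -4*I
j((105 + 41)*((-55 - 49) - 25)) - P(98) = -4*(105 + 41)*((-55 - 49) - 25) - (40 + 2*98) = -584*(-104 - 25) - (40 + 196) = -584*(-129) - 1*236 = -4*(-18834) - 236 = 75336 - 236 = 75100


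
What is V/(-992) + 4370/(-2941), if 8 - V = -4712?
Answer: -1138535/182342 ≈ -6.2439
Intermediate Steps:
V = 4720 (V = 8 - 1*(-4712) = 8 + 4712 = 4720)
V/(-992) + 4370/(-2941) = 4720/(-992) + 4370/(-2941) = 4720*(-1/992) + 4370*(-1/2941) = -295/62 - 4370/2941 = -1138535/182342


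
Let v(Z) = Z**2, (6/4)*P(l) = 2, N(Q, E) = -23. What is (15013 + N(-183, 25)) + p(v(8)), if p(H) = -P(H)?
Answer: 44966/3 ≈ 14989.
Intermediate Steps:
P(l) = 4/3 (P(l) = (2/3)*2 = 4/3)
p(H) = -4/3 (p(H) = -1*4/3 = -4/3)
(15013 + N(-183, 25)) + p(v(8)) = (15013 - 23) - 4/3 = 14990 - 4/3 = 44966/3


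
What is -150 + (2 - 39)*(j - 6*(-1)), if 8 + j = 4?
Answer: -224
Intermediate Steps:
j = -4 (j = -8 + 4 = -4)
-150 + (2 - 39)*(j - 6*(-1)) = -150 + (2 - 39)*(-4 - 6*(-1)) = -150 - 37*(-4 + 6) = -150 - 37*2 = -150 - 74 = -224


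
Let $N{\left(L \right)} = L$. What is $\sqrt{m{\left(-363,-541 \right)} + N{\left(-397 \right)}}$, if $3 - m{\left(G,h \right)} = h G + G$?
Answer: $i \sqrt{196414} \approx 443.19 i$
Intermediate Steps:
$m{\left(G,h \right)} = 3 - G - G h$ ($m{\left(G,h \right)} = 3 - \left(h G + G\right) = 3 - \left(G h + G\right) = 3 - \left(G + G h\right) = 3 - G - G h$)
$\sqrt{m{\left(-363,-541 \right)} + N{\left(-397 \right)}} = \sqrt{\left(3 - -363 - \left(-363\right) \left(-541\right)\right) - 397} = \sqrt{\left(3 + 363 - 196383\right) - 397} = \sqrt{-196017 - 397} = \sqrt{-196414} = i \sqrt{196414}$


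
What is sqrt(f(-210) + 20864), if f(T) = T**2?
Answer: 2*sqrt(16241) ≈ 254.88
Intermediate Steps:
sqrt(f(-210) + 20864) = sqrt((-210)**2 + 20864) = sqrt(44100 + 20864) = sqrt(64964) = 2*sqrt(16241)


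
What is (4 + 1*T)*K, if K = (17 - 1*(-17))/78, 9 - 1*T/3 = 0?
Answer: 527/39 ≈ 13.513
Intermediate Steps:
T = 27 (T = 27 - 3*0 = 27 + 0 = 27)
K = 17/39 (K = (17 + 17)*(1/78) = 34*(1/78) = 17/39 ≈ 0.43590)
(4 + 1*T)*K = (4 + 1*27)*(17/39) = (4 + 27)*(17/39) = 31*(17/39) = 527/39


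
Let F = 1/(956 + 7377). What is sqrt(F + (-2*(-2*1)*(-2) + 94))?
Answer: sqrt(5971752787)/8333 ≈ 9.2736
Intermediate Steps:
F = 1/8333 ≈ 0.00012000
sqrt(F + (-2*(-2*1)*(-2) + 94)) = sqrt(1/8333 + (-2*(-2*1)*(-2) + 94)) = sqrt(1/8333 + (-(-4)*(-2) + 94)) = sqrt(1/8333 + (-2*4 + 94)) = sqrt(1/8333 + (-8 + 94)) = sqrt(1/8333 + 86) = sqrt(716639/8333) = sqrt(5971752787)/8333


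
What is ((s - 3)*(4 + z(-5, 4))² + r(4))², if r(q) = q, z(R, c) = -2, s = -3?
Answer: 400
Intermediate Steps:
((s - 3)*(4 + z(-5, 4))² + r(4))² = ((-3 - 3)*(4 - 2)² + 4)² = (-6*2² + 4)² = (-6*4 + 4)² = (-24 + 4)² = (-20)² = 400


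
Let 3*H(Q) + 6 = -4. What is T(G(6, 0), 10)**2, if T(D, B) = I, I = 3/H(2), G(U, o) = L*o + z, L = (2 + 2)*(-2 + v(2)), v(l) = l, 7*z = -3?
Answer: 81/100 ≈ 0.81000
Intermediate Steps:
z = -3/7 (z = (1/7)*(-3) = -3/7 ≈ -0.42857)
H(Q) = -10/3 (H(Q) = -2 + (1/3)*(-4) = -2 - 4/3 = -10/3)
L = 0 (L = (2 + 2)*(-2 + 2) = 4*0 = 0)
G(U, o) = -3/7 (G(U, o) = 0*o - 3/7 = 0 - 3/7 = -3/7)
I = -9/10 (I = 3/(-10/3) = 3*(-3/10) = -9/10 ≈ -0.90000)
T(D, B) = -9/10
T(G(6, 0), 10)**2 = (-9/10)**2 = 81/100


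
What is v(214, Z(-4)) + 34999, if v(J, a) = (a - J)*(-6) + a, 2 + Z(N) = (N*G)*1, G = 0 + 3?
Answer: 36353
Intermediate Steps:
G = 3
Z(N) = -2 + 3*N (Z(N) = -2 + (N*3)*1 = -2 + (3*N)*1 = -2 + 3*N)
v(J, a) = -5*a + 6*J (v(J, a) = (-6*a + 6*J) + a = -5*a + 6*J)
v(214, Z(-4)) + 34999 = (-5*(-2 + 3*(-4)) + 6*214) + 34999 = (-5*(-2 - 12) + 1284) + 34999 = (-5*(-14) + 1284) + 34999 = (70 + 1284) + 34999 = 1354 + 34999 = 36353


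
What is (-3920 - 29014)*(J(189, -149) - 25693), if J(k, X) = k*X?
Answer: 1773627636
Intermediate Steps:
J(k, X) = X*k
(-3920 - 29014)*(J(189, -149) - 25693) = (-3920 - 29014)*(-149*189 - 25693) = -32934*(-28161 - 25693) = -32934*(-53854) = 1773627636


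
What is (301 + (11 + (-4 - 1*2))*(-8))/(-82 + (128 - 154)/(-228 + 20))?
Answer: -2088/655 ≈ -3.1878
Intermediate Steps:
(301 + (11 + (-4 - 1*2))*(-8))/(-82 + (128 - 154)/(-228 + 20)) = (301 + (11 + (-4 - 2))*(-8))/(-82 - 26/(-208)) = (301 + (11 - 6)*(-8))/(-82 - 26*(-1/208)) = (301 + 5*(-8))/(-82 + 1/8) = (301 - 40)/(-655/8) = 261*(-8/655) = -2088/655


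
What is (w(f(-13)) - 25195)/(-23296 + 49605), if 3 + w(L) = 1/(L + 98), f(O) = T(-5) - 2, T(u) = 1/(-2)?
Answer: -4812816/5025019 ≈ -0.95777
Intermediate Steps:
T(u) = -½
f(O) = -5/2 (f(O) = -½ - 2 = -5/2)
w(L) = -3 + 1/(98 + L) (w(L) = -3 + 1/(L + 98) = -3 + 1/(98 + L))
(w(f(-13)) - 25195)/(-23296 + 49605) = ((-293 - 3*(-5/2))/(98 - 5/2) - 25195)/(-23296 + 49605) = ((-293 + 15/2)/(191/2) - 25195)/26309 = ((2/191)*(-571/2) - 25195)*(1/26309) = (-571/191 - 25195)*(1/26309) = -4812816/191*1/26309 = -4812816/5025019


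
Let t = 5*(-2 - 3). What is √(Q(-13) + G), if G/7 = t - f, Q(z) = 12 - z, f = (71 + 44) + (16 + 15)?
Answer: 2*I*√293 ≈ 34.234*I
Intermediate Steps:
t = -25 (t = 5*(-5) = -25)
f = 146 (f = 115 + 31 = 146)
G = -1197 (G = 7*(-25 - 1*146) = 7*(-25 - 146) = 7*(-171) = -1197)
√(Q(-13) + G) = √((12 - 1*(-13)) - 1197) = √((12 + 13) - 1197) = √(25 - 1197) = √(-1172) = 2*I*√293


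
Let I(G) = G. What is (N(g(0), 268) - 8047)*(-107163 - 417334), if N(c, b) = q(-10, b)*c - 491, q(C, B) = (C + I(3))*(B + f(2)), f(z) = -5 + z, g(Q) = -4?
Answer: 586387646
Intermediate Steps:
q(C, B) = (-3 + B)*(3 + C) (q(C, B) = (C + 3)*(B + (-5 + 2)) = (3 + C)*(B - 3) = (3 + C)*(-3 + B) = (-3 + B)*(3 + C))
N(c, b) = -491 + c*(21 - 7*b) (N(c, b) = (-9 - 3*(-10) + 3*b + b*(-10))*c - 491 = (-9 + 30 + 3*b - 10*b)*c - 491 = (21 - 7*b)*c - 491 = c*(21 - 7*b) - 491 = -491 + c*(21 - 7*b))
(N(g(0), 268) - 8047)*(-107163 - 417334) = ((-491 + 7*(-4)*(3 - 1*268)) - 8047)*(-107163 - 417334) = ((-491 + 7*(-4)*(3 - 268)) - 8047)*(-524497) = ((-491 + 7*(-4)*(-265)) - 8047)*(-524497) = ((-491 + 7420) - 8047)*(-524497) = (6929 - 8047)*(-524497) = -1118*(-524497) = 586387646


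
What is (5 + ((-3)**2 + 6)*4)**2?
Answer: 4225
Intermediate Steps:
(5 + ((-3)**2 + 6)*4)**2 = (5 + (9 + 6)*4)**2 = (5 + 15*4)**2 = (5 + 60)**2 = 65**2 = 4225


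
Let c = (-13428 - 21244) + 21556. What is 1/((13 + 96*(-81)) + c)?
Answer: -1/20879 ≈ -4.7895e-5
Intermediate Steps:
c = -13116 (c = -34672 + 21556 = -13116)
1/((13 + 96*(-81)) + c) = 1/((13 + 96*(-81)) - 13116) = 1/((13 - 7776) - 13116) = 1/(-7763 - 13116) = 1/(-20879) = -1/20879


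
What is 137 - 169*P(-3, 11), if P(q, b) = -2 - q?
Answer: -32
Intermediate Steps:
137 - 169*P(-3, 11) = 137 - 169*(-2 - 1*(-3)) = 137 - 169*(-2 + 3) = 137 - 169*1 = 137 - 169 = -32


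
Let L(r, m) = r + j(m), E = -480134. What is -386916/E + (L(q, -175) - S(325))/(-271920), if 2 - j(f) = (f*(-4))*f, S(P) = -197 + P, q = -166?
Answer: 484728988/1359979555 ≈ 0.35642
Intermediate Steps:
j(f) = 2 + 4*f² (j(f) = 2 - f*(-4)*f = 2 - (-4*f)*f = 2 - (-4)*f² = 2 + 4*f²)
L(r, m) = 2 + r + 4*m² (L(r, m) = r + (2 + 4*m²) = 2 + r + 4*m²)
-386916/E + (L(q, -175) - S(325))/(-271920) = -386916/(-480134) + ((2 - 166 + 4*(-175)²) - (-197 + 325))/(-271920) = -386916*(-1/480134) + ((2 - 166 + 4*30625) - 1*128)*(-1/271920) = 193458/240067 + ((2 - 166 + 122500) - 128)*(-1/271920) = 193458/240067 + (122336 - 128)*(-1/271920) = 193458/240067 + 122208*(-1/271920) = 193458/240067 - 2546/5665 = 484728988/1359979555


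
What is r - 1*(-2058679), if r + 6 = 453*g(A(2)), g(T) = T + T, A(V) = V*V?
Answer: 2062297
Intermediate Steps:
A(V) = V²
g(T) = 2*T
r = 3618 (r = -6 + 453*(2*2²) = -6 + 453*(2*4) = -6 + 453*8 = -6 + 3624 = 3618)
r - 1*(-2058679) = 3618 - 1*(-2058679) = 3618 + 2058679 = 2062297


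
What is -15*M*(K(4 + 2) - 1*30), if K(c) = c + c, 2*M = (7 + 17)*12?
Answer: 38880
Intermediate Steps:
M = 144 (M = ((7 + 17)*12)/2 = (24*12)/2 = (½)*288 = 144)
K(c) = 2*c
-15*M*(K(4 + 2) - 1*30) = -2160*(2*(4 + 2) - 1*30) = -2160*(2*6 - 30) = -2160*(12 - 30) = -2160*(-18) = -15*(-2592) = 38880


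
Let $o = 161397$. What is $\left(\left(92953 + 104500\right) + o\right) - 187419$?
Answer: $171431$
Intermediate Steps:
$\left(\left(92953 + 104500\right) + o\right) - 187419 = \left(\left(92953 + 104500\right) + 161397\right) - 187419 = \left(197453 + 161397\right) - 187419 = 358850 - 187419 = 171431$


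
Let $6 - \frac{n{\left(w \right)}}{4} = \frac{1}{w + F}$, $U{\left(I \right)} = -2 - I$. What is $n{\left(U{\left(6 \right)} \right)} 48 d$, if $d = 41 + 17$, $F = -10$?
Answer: $\frac{202304}{3} \approx 67435.0$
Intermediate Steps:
$d = 58$
$n{\left(w \right)} = 24 - \frac{4}{-10 + w}$ ($n{\left(w \right)} = 24 - \frac{4}{w - 10} = 24 - \frac{4}{-10 + w}$)
$n{\left(U{\left(6 \right)} \right)} 48 d = \frac{4 \left(-61 + 6 \left(-2 - 6\right)\right)}{-10 - 8} \cdot 48 \cdot 58 = \frac{4 \left(-61 + 6 \left(-8\right)\right)}{-10 - 8} \cdot 48 \cdot 58 = \frac{4 \left(-61 - 48\right)}{-18} \cdot 48 \cdot 58 = 4 \left(- \frac{1}{18}\right) \left(-109\right) 48 \cdot 58 = \frac{218}{9} \cdot 48 \cdot 58 = \frac{3488}{3} \cdot 58 = \frac{202304}{3}$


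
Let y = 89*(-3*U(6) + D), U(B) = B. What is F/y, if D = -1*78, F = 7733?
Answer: -7733/8544 ≈ -0.90508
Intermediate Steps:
D = -78
y = -8544 (y = 89*(-3*6 - 78) = 89*(-18 - 78) = 89*(-96) = -8544)
F/y = 7733/(-8544) = 7733*(-1/8544) = -7733/8544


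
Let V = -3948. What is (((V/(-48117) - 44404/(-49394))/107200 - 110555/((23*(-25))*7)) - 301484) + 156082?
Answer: -19877441249978785931/136732623328672 ≈ -1.4537e+5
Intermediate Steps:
(((V/(-48117) - 44404/(-49394))/107200 - 110555/((23*(-25))*7)) - 301484) + 156082 = (((-3948/(-48117) - 44404/(-49394))/107200 - 110555/((23*(-25))*7)) - 301484) + 156082 = (((-3948*(-1/48117) - 44404*(-1/49394))*(1/107200) - 110555/((-575*7))) - 301484) + 156082 = (((1316/16039 + 22202/24697)*(1/107200) - 110555/(-4025)) - 301484) + 156082 = (((388599130/396115183)*(1/107200) - 110555*(-1/4025)) - 301484) + 156082 = ((38859913/4246354761760 + 22111/805) - 301484) + 156082 = (3755647256780213/136732623328672 - 301484) + 156082 = -41218942564364569035/136732623328672 + 156082 = -19877441249978785931/136732623328672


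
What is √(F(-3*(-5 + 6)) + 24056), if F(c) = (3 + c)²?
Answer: 2*√6014 ≈ 155.10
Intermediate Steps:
√(F(-3*(-5 + 6)) + 24056) = √((3 - 3*(-5 + 6))² + 24056) = √((3 - 3*1)² + 24056) = √((3 - 3)² + 24056) = √(0² + 24056) = √(0 + 24056) = √24056 = 2*√6014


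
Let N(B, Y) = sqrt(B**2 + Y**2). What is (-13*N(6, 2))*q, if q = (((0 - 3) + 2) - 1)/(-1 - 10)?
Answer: -52*sqrt(10)/11 ≈ -14.949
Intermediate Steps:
q = 2/11 (q = ((-3 + 2) - 1)/(-11) = (-1 - 1)*(-1/11) = -2*(-1/11) = 2/11 ≈ 0.18182)
(-13*N(6, 2))*q = -13*sqrt(6**2 + 2**2)*(2/11) = -13*sqrt(36 + 4)*(2/11) = -26*sqrt(10)*(2/11) = -52*sqrt(10)/11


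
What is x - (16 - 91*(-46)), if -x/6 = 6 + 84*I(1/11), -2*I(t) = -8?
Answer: -6254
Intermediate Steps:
I(t) = 4 (I(t) = -1/2*(-8) = 4)
x = -2052 (x = -6*(6 + 84*4) = -6*(6 + 336) = -6*342 = -2052)
x - (16 - 91*(-46)) = -2052 - (16 - 91*(-46)) = -2052 - (16 + 4186) = -2052 - 1*4202 = -2052 - 4202 = -6254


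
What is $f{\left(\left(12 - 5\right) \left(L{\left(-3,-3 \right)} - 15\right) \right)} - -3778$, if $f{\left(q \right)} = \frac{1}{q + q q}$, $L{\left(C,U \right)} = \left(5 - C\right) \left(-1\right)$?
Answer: $\frac{97321281}{25760} \approx 3778.0$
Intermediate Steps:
$L{\left(C,U \right)} = -5 + C$
$f{\left(q \right)} = \frac{1}{q + q^{2}}$
$f{\left(\left(12 - 5\right) \left(L{\left(-3,-3 \right)} - 15\right) \right)} - -3778 = \frac{1}{\left(12 - 5\right) \left(\left(-5 - 3\right) - 15\right) \left(1 + \left(12 - 5\right) \left(\left(-5 - 3\right) - 15\right)\right)} - -3778 = \frac{1}{7 \left(-8 - 15\right) \left(1 + 7 \left(-8 - 15\right)\right)} + 3778 = \frac{1}{7 \left(-23\right) \left(1 + 7 \left(-23\right)\right)} + 3778 = \frac{1}{\left(-161\right) \left(1 - 161\right)} + 3778 = - \frac{1}{161 \left(-160\right)} + 3778 = \left(- \frac{1}{161}\right) \left(- \frac{1}{160}\right) + 3778 = \frac{1}{25760} + 3778 = \frac{97321281}{25760}$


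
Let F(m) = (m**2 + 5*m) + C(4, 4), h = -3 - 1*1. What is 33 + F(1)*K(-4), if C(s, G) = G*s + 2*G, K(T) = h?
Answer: -87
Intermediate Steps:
h = -4 (h = -3 - 1 = -4)
K(T) = -4
C(s, G) = 2*G + G*s
F(m) = 24 + m**2 + 5*m (F(m) = (m**2 + 5*m) + 4*(2 + 4) = (m**2 + 5*m) + 4*6 = (m**2 + 5*m) + 24 = 24 + m**2 + 5*m)
33 + F(1)*K(-4) = 33 + (24 + 1**2 + 5*1)*(-4) = 33 + (24 + 1 + 5)*(-4) = 33 + 30*(-4) = 33 - 120 = -87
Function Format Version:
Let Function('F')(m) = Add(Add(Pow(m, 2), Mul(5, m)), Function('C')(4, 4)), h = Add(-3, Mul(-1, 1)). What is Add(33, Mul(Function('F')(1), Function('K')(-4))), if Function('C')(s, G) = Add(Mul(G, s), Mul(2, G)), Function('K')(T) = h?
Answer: -87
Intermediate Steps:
h = -4 (h = Add(-3, -1) = -4)
Function('K')(T) = -4
Function('C')(s, G) = Add(Mul(2, G), Mul(G, s))
Function('F')(m) = Add(24, Pow(m, 2), Mul(5, m)) (Function('F')(m) = Add(Add(Pow(m, 2), Mul(5, m)), Mul(4, Add(2, 4))) = Add(Add(Pow(m, 2), Mul(5, m)), Mul(4, 6)) = Add(Add(Pow(m, 2), Mul(5, m)), 24) = Add(24, Pow(m, 2), Mul(5, m)))
Add(33, Mul(Function('F')(1), Function('K')(-4))) = Add(33, Mul(Add(24, Pow(1, 2), Mul(5, 1)), -4)) = Add(33, Mul(Add(24, 1, 5), -4)) = Add(33, Mul(30, -4)) = Add(33, -120) = -87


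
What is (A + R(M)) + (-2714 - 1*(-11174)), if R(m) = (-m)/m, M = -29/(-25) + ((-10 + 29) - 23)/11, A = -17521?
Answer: -9062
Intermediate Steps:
M = 219/275 (M = -29*(-1/25) + (19 - 23)*(1/11) = 29/25 - 4*1/11 = 29/25 - 4/11 = 219/275 ≈ 0.79636)
R(m) = -1
(A + R(M)) + (-2714 - 1*(-11174)) = (-17521 - 1) + (-2714 - 1*(-11174)) = -17522 + (-2714 + 11174) = -17522 + 8460 = -9062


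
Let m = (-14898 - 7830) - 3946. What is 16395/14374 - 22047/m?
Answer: 188555952/95853019 ≈ 1.9671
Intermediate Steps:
m = -26674 (m = -22728 - 3946 = -26674)
16395/14374 - 22047/m = 16395/14374 - 22047/(-26674) = 16395*(1/14374) - 22047*(-1/26674) = 16395/14374 + 22047/26674 = 188555952/95853019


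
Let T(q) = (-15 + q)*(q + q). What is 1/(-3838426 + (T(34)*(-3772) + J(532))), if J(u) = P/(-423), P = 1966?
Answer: -423/3685114516 ≈ -1.1479e-7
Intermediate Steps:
T(q) = 2*q*(-15 + q) (T(q) = (-15 + q)*(2*q) = 2*q*(-15 + q))
J(u) = -1966/423 (J(u) = 1966/(-423) = 1966*(-1/423) = -1966/423)
1/(-3838426 + (T(34)*(-3772) + J(532))) = 1/(-3838426 + ((2*34*(-15 + 34))*(-3772) - 1966/423)) = 1/(-3838426 + ((2*34*19)*(-3772) - 1966/423)) = 1/(-3838426 + (1292*(-3772) - 1966/423)) = 1/(-3838426 + (-4873424 - 1966/423)) = 1/(-3838426 - 2061460318/423) = 1/(-3685114516/423) = -423/3685114516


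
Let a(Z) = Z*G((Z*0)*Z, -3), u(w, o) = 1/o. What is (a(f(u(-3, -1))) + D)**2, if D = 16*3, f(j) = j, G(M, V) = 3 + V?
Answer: 2304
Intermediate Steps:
D = 48
a(Z) = 0 (a(Z) = Z*(3 - 3) = Z*0 = 0)
(a(f(u(-3, -1))) + D)**2 = (0 + 48)**2 = 48**2 = 2304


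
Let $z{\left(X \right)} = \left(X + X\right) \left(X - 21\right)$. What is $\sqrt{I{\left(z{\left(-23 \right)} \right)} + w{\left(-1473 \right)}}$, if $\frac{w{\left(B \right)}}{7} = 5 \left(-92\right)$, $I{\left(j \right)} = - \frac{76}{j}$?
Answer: $\frac{i \sqrt{824445534}}{506} \approx 56.745 i$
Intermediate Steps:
$z{\left(X \right)} = 2 X \left(-21 + X\right)$
$w{\left(B \right)} = -3220$ ($w{\left(B \right)} = 7 \cdot 5 \left(-92\right) = 7 \left(-460\right) = -3220$)
$\sqrt{I{\left(z{\left(-23 \right)} \right)} + w{\left(-1473 \right)}} = \sqrt{- \frac{76}{2 \left(-23\right) \left(-21 - 23\right)} - 3220} = \sqrt{- \frac{76}{2 \left(-23\right) \left(-44\right)} - 3220} = \sqrt{- \frac{76}{2024} - 3220} = \sqrt{\left(-76\right) \frac{1}{2024} - 3220} = \sqrt{- \frac{19}{506} - 3220} = \sqrt{- \frac{1629339}{506}} = \frac{i \sqrt{824445534}}{506}$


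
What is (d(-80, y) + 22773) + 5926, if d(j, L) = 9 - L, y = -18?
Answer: 28726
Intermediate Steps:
(d(-80, y) + 22773) + 5926 = ((9 - 1*(-18)) + 22773) + 5926 = ((9 + 18) + 22773) + 5926 = (27 + 22773) + 5926 = 22800 + 5926 = 28726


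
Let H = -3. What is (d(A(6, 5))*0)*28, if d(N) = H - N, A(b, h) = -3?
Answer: 0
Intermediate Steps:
d(N) = -3 - N
(d(A(6, 5))*0)*28 = ((-3 - 1*(-3))*0)*28 = ((-3 + 3)*0)*28 = (0*0)*28 = 0*28 = 0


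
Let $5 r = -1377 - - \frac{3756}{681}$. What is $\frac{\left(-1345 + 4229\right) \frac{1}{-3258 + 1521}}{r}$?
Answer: $\frac{3273340}{540774999} \approx 0.0060531$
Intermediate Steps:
$r = - \frac{311327}{1135}$ ($r = \frac{-1377 - - \frac{3756}{681}}{5} = \frac{-1377 - \left(-3756\right) \frac{1}{681}}{5} = \frac{-1377 - - \frac{1252}{227}}{5} = \frac{-1377 + \frac{1252}{227}}{5} = \frac{1}{5} \left(- \frac{311327}{227}\right) = - \frac{311327}{1135} \approx -274.3$)
$\frac{\left(-1345 + 4229\right) \frac{1}{-3258 + 1521}}{r} = \frac{\left(-1345 + 4229\right) \frac{1}{-3258 + 1521}}{- \frac{311327}{1135}} = \frac{2884}{-1737} \left(- \frac{1135}{311327}\right) = 2884 \left(- \frac{1}{1737}\right) \left(- \frac{1135}{311327}\right) = \left(- \frac{2884}{1737}\right) \left(- \frac{1135}{311327}\right) = \frac{3273340}{540774999}$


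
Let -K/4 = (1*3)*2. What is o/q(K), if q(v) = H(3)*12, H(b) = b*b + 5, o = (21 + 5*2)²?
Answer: 961/168 ≈ 5.7202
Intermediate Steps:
o = 961 (o = (21 + 10)² = 31² = 961)
H(b) = 5 + b² (H(b) = b² + 5 = 5 + b²)
K = -24 (K = -4*1*3*2 = -12*2 = -4*6 = -24)
q(v) = 168 (q(v) = (5 + 3²)*12 = (5 + 9)*12 = 14*12 = 168)
o/q(K) = 961/168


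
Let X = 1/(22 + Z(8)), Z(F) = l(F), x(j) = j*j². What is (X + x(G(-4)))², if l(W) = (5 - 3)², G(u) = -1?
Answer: 625/676 ≈ 0.92456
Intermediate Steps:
l(W) = 4 (l(W) = 2² = 4)
x(j) = j³
Z(F) = 4
X = 1/26 (X = 1/(22 + 4) = 1/26 ≈ 0.038462)
(X + x(G(-4)))² = (1/26 + (-1)³)² = (1/26 - 1)² = (-25/26)² = 625/676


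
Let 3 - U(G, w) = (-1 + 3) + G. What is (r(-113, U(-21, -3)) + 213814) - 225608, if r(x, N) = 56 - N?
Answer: -11760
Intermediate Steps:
U(G, w) = 1 - G (U(G, w) = 3 - ((-1 + 3) + G) = 3 - (2 + G) = 3 + (-2 - G) = 1 - G)
(r(-113, U(-21, -3)) + 213814) - 225608 = ((56 - (1 - 1*(-21))) + 213814) - 225608 = ((56 - (1 + 21)) + 213814) - 225608 = ((56 - 1*22) + 213814) - 225608 = ((56 - 22) + 213814) - 225608 = (34 + 213814) - 225608 = 213848 - 225608 = -11760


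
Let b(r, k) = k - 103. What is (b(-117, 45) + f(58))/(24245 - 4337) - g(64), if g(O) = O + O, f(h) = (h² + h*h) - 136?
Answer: -141205/1106 ≈ -127.67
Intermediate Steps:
f(h) = -136 + 2*h² (f(h) = (h² + h²) - 136 = 2*h² - 136 = -136 + 2*h²)
g(O) = 2*O
b(r, k) = -103 + k
(b(-117, 45) + f(58))/(24245 - 4337) - g(64) = ((-103 + 45) + (-136 + 2*58²))/(24245 - 4337) - 2*64 = (-58 + (-136 + 2*3364))/19908 - 1*128 = (-58 + (-136 + 6728))*(1/19908) - 128 = (-58 + 6592)*(1/19908) - 128 = 6534*(1/19908) - 128 = 363/1106 - 128 = -141205/1106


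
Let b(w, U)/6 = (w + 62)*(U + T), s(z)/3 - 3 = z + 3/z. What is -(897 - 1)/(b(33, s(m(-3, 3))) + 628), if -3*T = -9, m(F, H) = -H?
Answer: -224/157 ≈ -1.4268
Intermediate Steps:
T = 3 (T = -1/3*(-9) = 3)
s(z) = 9 + 3*z + 9/z (s(z) = 9 + 3*(z + 3/z) = 9 + (3*z + 9/z) = 9 + 3*z + 9/z)
b(w, U) = 6*(3 + U)*(62 + w) (b(w, U) = 6*((w + 62)*(U + 3)) = 6*((62 + w)*(3 + U)) = 6*((3 + U)*(62 + w)) = 6*(3 + U)*(62 + w))
-(897 - 1)/(b(33, s(m(-3, 3))) + 628) = -(897 - 1)/((1116 + 18*33 + 372*(9 + 3*(-1*3) + 9/((-1*3))) + 6*(9 + 3*(-1*3) + 9/((-1*3)))*33) + 628) = -896/((1116 + 594 + 372*(9 + 3*(-3) + 9/(-3)) + 6*(9 + 3*(-3) + 9/(-3))*33) + 628) = -896/((1116 + 594 + 372*(9 - 9 + 9*(-1/3)) + 6*(9 - 9 + 9*(-1/3))*33) + 628) = -896/((1116 + 594 + 372*(9 - 9 - 3) + 6*(9 - 9 - 3)*33) + 628) = -896/((1116 + 594 + 372*(-3) + 6*(-3)*33) + 628) = -896/((1116 + 594 - 1116 - 594) + 628) = -896/(0 + 628) = -896/628 = -1*224/157 = -224/157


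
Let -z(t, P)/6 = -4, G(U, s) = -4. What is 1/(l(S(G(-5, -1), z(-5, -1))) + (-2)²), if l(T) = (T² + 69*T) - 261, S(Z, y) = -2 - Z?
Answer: -1/115 ≈ -0.0086956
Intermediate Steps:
z(t, P) = 24 (z(t, P) = -6*(-4) = 24)
l(T) = -261 + T² + 69*T
1/(l(S(G(-5, -1), z(-5, -1))) + (-2)²) = 1/((-261 + (-2 - 1*(-4))² + 69*(-2 - 1*(-4))) + (-2)²) = 1/((-261 + (-2 + 4)² + 69*(-2 + 4)) + 4) = 1/((-261 + 2² + 69*2) + 4) = 1/((-261 + 4 + 138) + 4) = 1/(-119 + 4) = 1/(-115) = -1/115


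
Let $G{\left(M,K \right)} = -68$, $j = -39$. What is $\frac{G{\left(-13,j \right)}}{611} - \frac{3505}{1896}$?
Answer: $- \frac{2270483}{1158456} \approx -1.9599$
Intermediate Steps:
$\frac{G{\left(-13,j \right)}}{611} - \frac{3505}{1896} = - \frac{68}{611} - \frac{3505}{1896} = - \frac{2270483}{1158456}$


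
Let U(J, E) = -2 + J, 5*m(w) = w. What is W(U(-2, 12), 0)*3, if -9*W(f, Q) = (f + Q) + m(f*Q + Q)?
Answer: 4/3 ≈ 1.3333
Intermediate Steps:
m(w) = w/5
W(f, Q) = -2*Q/15 - f/9 - Q*f/45 (W(f, Q) = -((f + Q) + (f*Q + Q)/5)/9 = -((Q + f) + (Q*f + Q)/5)/9 = -((Q + f) + (Q + Q*f)/5)/9 = -((Q + f) + (Q/5 + Q*f/5))/9 = -(f + 6*Q/5 + Q*f/5)/9 = -2*Q/15 - f/9 - Q*f/45)
W(U(-2, 12), 0)*3 = (-2/15*0 - (-2 - 2)/9 - 1/45*0*(-2 - 2))*3 = (0 - ⅑*(-4) - 1/45*0*(-4))*3 = (0 + 4/9 + 0)*3 = (4/9)*3 = 4/3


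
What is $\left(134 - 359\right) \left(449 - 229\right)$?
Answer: $-49500$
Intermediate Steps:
$\left(134 - 359\right) \left(449 - 229\right) = \left(-225\right) 220 = -49500$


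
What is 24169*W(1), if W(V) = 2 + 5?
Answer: 169183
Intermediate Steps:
W(V) = 7
24169*W(1) = 24169*7 = 169183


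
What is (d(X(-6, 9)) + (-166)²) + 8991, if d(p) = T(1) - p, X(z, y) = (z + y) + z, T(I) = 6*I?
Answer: 36556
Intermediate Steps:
X(z, y) = y + 2*z (X(z, y) = (y + z) + z = y + 2*z)
d(p) = 6 - p (d(p) = 6*1 - p = 6 - p)
(d(X(-6, 9)) + (-166)²) + 8991 = ((6 - (9 + 2*(-6))) + (-166)²) + 8991 = ((6 - (9 - 12)) + 27556) + 8991 = ((6 - 1*(-3)) + 27556) + 8991 = ((6 + 3) + 27556) + 8991 = (9 + 27556) + 8991 = 27565 + 8991 = 36556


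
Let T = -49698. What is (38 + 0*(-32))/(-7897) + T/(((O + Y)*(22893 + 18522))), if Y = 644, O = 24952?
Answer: -818437/168443010 ≈ -0.0048588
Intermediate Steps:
(38 + 0*(-32))/(-7897) + T/(((O + Y)*(22893 + 18522))) = (38 + 0*(-32))/(-7897) - 49698*1/((22893 + 18522)*(24952 + 644)) = (38 + 0)*(-1/7897) - 49698/(25596*41415) = 38*(-1/7897) - 49698/1060058340 = -38/7897 - 49698*1/1060058340 = -38/7897 - 1/21330 = -818437/168443010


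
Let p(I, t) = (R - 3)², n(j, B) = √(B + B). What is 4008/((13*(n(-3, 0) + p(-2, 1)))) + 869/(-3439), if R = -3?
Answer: 1114735/134121 ≈ 8.3114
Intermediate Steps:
n(j, B) = √2*√B (n(j, B) = √(2*B) = √2*√B)
p(I, t) = 36 (p(I, t) = (-3 - 3)² = (-6)² = 36)
4008/((13*(n(-3, 0) + p(-2, 1)))) + 869/(-3439) = 4008/((13*(√2*√0 + 36))) + 869/(-3439) = 4008/((13*(√2*0 + 36))) + 869*(-1/3439) = 4008/((13*(0 + 36))) - 869/3439 = 4008/((13*36)) - 869/3439 = 4008/468 - 869/3439 = 4008*(1/468) - 869/3439 = 334/39 - 869/3439 = 1114735/134121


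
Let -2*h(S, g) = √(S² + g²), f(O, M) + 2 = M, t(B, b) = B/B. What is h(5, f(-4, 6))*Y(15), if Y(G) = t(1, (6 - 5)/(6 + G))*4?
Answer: -2*√41 ≈ -12.806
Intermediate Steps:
t(B, b) = 1
f(O, M) = -2 + M
Y(G) = 4 (Y(G) = 1*4 = 4)
h(S, g) = -√(S² + g²)/2
h(5, f(-4, 6))*Y(15) = -√(5² + (-2 + 6)²)/2*4 = -√(25 + 4²)/2*4 = -√(25 + 16)/2*4 = -√41/2*4 = -2*√41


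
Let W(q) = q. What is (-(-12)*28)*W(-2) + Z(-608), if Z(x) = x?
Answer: -1280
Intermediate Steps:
(-(-12)*28)*W(-2) + Z(-608) = -(-12)*28*(-2) - 608 = -1*(-336)*(-2) - 608 = 336*(-2) - 608 = -672 - 608 = -1280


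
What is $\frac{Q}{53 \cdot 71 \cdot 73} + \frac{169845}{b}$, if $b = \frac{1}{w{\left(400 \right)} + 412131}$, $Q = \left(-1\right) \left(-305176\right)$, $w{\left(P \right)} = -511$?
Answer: $\frac{19204646306536276}{274699} \approx 6.9912 \cdot 10^{10}$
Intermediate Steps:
$Q = 305176$
$b = \frac{1}{411620}$ ($b = \frac{1}{-511 + 412131} = \frac{1}{411620} \approx 2.4294 \cdot 10^{-6}$)
$\frac{Q}{53 \cdot 71 \cdot 73} + \frac{169845}{b} = \frac{305176}{53 \cdot 71 \cdot 73} + 169845 \frac{1}{\frac{1}{411620}} = \frac{305176}{3763 \cdot 73} + 169845 \cdot 411620 = \frac{305176}{274699} + 69911598900 = \frac{19204646306536276}{274699}$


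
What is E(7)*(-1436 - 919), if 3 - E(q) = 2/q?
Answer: -44745/7 ≈ -6392.1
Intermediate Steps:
E(q) = 3 - 2/q
E(7)*(-1436 - 919) = (3 - 2/7)*(-1436 - 919) = (3 - 2*1/7)*(-2355) = (3 - 2/7)*(-2355) = (19/7)*(-2355) = -44745/7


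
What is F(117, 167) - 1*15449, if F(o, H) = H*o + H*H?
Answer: 31979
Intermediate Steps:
F(o, H) = H**2 + H*o (F(o, H) = H*o + H**2 = H**2 + H*o)
F(117, 167) - 1*15449 = 167*(167 + 117) - 1*15449 = 167*284 - 15449 = 47428 - 15449 = 31979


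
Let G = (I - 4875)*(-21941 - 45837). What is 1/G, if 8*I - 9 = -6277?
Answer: 1/383521813 ≈ 2.6074e-9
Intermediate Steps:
I = -1567/2 (I = 9/8 + (1/8)*(-6277) = 9/8 - 6277/8 = -1567/2 ≈ -783.50)
G = 383521813 (G = (-1567/2 - 4875)*(-21941 - 45837) = -11317/2*(-67778) = 383521813)
1/G = 1/383521813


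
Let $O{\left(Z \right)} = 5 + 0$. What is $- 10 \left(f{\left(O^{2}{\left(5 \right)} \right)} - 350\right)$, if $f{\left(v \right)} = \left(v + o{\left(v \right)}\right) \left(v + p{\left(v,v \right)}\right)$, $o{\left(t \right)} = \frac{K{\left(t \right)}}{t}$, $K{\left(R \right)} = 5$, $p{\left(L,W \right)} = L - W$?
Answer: $-2800$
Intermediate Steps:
$O{\left(Z \right)} = 5$
$o{\left(t \right)} = \frac{5}{t}$
$f{\left(v \right)} = v \left(v + \frac{5}{v}\right)$ ($f{\left(v \right)} = \left(v + \frac{5}{v}\right) \left(v + \left(v - v\right)\right) = \left(v + \frac{5}{v}\right) \left(v + 0\right) = \left(v + \frac{5}{v}\right) v = v \left(v + \frac{5}{v}\right)$)
$- 10 \left(f{\left(O^{2}{\left(5 \right)} \right)} - 350\right) = - 10 \left(\left(5 + \left(5^{2}\right)^{2}\right) - 350\right) = - 10 \left(\left(5 + 25^{2}\right) - 350\right) = - 10 \left(\left(5 + 625\right) - 350\right) = - 10 \left(630 - 350\right) = \left(-10\right) 280 = -2800$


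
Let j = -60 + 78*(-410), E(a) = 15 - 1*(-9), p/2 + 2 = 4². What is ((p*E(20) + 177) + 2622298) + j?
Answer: 2591107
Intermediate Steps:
p = 28 (p = -4 + 2*4² = -4 + 2*16 = -4 + 32 = 28)
E(a) = 24 (E(a) = 15 + 9 = 24)
j = -32040 (j = -60 - 31980 = -32040)
((p*E(20) + 177) + 2622298) + j = ((28*24 + 177) + 2622298) - 32040 = ((672 + 177) + 2622298) - 32040 = (849 + 2622298) - 32040 = 2623147 - 32040 = 2591107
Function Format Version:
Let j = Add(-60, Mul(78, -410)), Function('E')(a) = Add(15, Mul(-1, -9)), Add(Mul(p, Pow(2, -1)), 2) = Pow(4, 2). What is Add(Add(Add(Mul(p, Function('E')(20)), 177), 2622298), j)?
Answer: 2591107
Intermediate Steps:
p = 28 (p = Add(-4, Mul(2, Pow(4, 2))) = Add(-4, Mul(2, 16)) = Add(-4, 32) = 28)
Function('E')(a) = 24 (Function('E')(a) = Add(15, 9) = 24)
j = -32040 (j = Add(-60, -31980) = -32040)
Add(Add(Add(Mul(p, Function('E')(20)), 177), 2622298), j) = Add(Add(Add(Mul(28, 24), 177), 2622298), -32040) = Add(Add(Add(672, 177), 2622298), -32040) = Add(Add(849, 2622298), -32040) = Add(2623147, -32040) = 2591107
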